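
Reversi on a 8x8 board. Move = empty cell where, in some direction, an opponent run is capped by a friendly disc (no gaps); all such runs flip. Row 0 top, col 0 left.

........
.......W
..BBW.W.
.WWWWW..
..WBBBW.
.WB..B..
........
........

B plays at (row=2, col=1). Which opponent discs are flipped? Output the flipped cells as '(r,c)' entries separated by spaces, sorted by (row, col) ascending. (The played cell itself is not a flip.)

Dir NW: first cell '.' (not opp) -> no flip
Dir N: first cell '.' (not opp) -> no flip
Dir NE: first cell '.' (not opp) -> no flip
Dir W: first cell '.' (not opp) -> no flip
Dir E: first cell 'B' (not opp) -> no flip
Dir SW: first cell '.' (not opp) -> no flip
Dir S: opp run (3,1), next='.' -> no flip
Dir SE: opp run (3,2) capped by B -> flip

Answer: (3,2)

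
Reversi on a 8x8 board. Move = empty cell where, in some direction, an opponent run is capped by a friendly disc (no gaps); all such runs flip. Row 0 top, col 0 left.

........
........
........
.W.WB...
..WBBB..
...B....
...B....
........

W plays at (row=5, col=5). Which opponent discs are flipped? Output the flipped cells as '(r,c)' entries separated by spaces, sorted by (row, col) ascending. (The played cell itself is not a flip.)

Dir NW: opp run (4,4) capped by W -> flip
Dir N: opp run (4,5), next='.' -> no flip
Dir NE: first cell '.' (not opp) -> no flip
Dir W: first cell '.' (not opp) -> no flip
Dir E: first cell '.' (not opp) -> no flip
Dir SW: first cell '.' (not opp) -> no flip
Dir S: first cell '.' (not opp) -> no flip
Dir SE: first cell '.' (not opp) -> no flip

Answer: (4,4)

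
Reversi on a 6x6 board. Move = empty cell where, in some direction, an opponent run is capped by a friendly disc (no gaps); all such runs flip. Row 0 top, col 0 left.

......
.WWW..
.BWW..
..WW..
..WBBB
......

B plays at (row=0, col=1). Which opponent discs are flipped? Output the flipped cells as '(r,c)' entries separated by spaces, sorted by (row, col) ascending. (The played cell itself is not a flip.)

Answer: (1,1)

Derivation:
Dir NW: edge -> no flip
Dir N: edge -> no flip
Dir NE: edge -> no flip
Dir W: first cell '.' (not opp) -> no flip
Dir E: first cell '.' (not opp) -> no flip
Dir SW: first cell '.' (not opp) -> no flip
Dir S: opp run (1,1) capped by B -> flip
Dir SE: opp run (1,2) (2,3), next='.' -> no flip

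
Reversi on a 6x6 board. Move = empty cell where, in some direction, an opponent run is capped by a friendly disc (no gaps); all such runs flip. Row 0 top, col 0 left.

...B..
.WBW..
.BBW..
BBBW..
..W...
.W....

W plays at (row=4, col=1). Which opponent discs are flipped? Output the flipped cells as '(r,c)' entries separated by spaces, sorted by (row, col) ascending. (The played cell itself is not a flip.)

Answer: (2,1) (3,1) (3,2)

Derivation:
Dir NW: opp run (3,0), next=edge -> no flip
Dir N: opp run (3,1) (2,1) capped by W -> flip
Dir NE: opp run (3,2) capped by W -> flip
Dir W: first cell '.' (not opp) -> no flip
Dir E: first cell 'W' (not opp) -> no flip
Dir SW: first cell '.' (not opp) -> no flip
Dir S: first cell 'W' (not opp) -> no flip
Dir SE: first cell '.' (not opp) -> no flip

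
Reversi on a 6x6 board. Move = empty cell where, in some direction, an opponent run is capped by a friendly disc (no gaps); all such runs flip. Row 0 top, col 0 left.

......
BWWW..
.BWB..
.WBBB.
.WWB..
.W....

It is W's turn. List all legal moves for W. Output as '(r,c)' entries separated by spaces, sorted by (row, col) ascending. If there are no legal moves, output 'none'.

(0,0): no bracket -> illegal
(0,1): no bracket -> illegal
(1,4): flips 2 -> legal
(2,0): flips 1 -> legal
(2,4): flips 2 -> legal
(2,5): no bracket -> illegal
(3,0): flips 1 -> legal
(3,5): flips 3 -> legal
(4,4): flips 2 -> legal
(4,5): flips 2 -> legal
(5,2): no bracket -> illegal
(5,3): flips 3 -> legal
(5,4): no bracket -> illegal

Answer: (1,4) (2,0) (2,4) (3,0) (3,5) (4,4) (4,5) (5,3)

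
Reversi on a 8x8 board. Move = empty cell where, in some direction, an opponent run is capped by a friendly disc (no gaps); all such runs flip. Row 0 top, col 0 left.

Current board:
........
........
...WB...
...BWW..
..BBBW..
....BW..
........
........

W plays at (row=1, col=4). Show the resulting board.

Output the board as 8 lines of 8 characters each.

Place W at (1,4); scan 8 dirs for brackets.
Dir NW: first cell '.' (not opp) -> no flip
Dir N: first cell '.' (not opp) -> no flip
Dir NE: first cell '.' (not opp) -> no flip
Dir W: first cell '.' (not opp) -> no flip
Dir E: first cell '.' (not opp) -> no flip
Dir SW: first cell 'W' (not opp) -> no flip
Dir S: opp run (2,4) capped by W -> flip
Dir SE: first cell '.' (not opp) -> no flip
All flips: (2,4)

Answer: ........
....W...
...WW...
...BWW..
..BBBW..
....BW..
........
........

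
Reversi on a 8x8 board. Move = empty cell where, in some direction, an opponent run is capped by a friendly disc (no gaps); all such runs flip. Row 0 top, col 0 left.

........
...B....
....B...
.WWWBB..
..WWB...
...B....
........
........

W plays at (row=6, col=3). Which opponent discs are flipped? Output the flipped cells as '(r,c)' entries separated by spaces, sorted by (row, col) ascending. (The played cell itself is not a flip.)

Answer: (5,3)

Derivation:
Dir NW: first cell '.' (not opp) -> no flip
Dir N: opp run (5,3) capped by W -> flip
Dir NE: first cell '.' (not opp) -> no flip
Dir W: first cell '.' (not opp) -> no flip
Dir E: first cell '.' (not opp) -> no flip
Dir SW: first cell '.' (not opp) -> no flip
Dir S: first cell '.' (not opp) -> no flip
Dir SE: first cell '.' (not opp) -> no flip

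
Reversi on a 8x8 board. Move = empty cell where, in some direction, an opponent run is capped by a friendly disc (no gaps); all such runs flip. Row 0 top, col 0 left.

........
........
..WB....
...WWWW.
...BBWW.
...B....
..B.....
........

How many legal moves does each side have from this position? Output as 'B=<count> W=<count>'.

Answer: B=7 W=9

Derivation:
-- B to move --
(1,1): flips 2 -> legal
(1,2): no bracket -> illegal
(1,3): no bracket -> illegal
(2,1): flips 1 -> legal
(2,4): flips 1 -> legal
(2,5): flips 1 -> legal
(2,6): flips 1 -> legal
(2,7): no bracket -> illegal
(3,1): no bracket -> illegal
(3,2): no bracket -> illegal
(3,7): no bracket -> illegal
(4,2): no bracket -> illegal
(4,7): flips 2 -> legal
(5,4): no bracket -> illegal
(5,5): no bracket -> illegal
(5,6): flips 2 -> legal
(5,7): no bracket -> illegal
B mobility = 7
-- W to move --
(1,2): flips 1 -> legal
(1,3): flips 1 -> legal
(1,4): no bracket -> illegal
(2,4): flips 1 -> legal
(3,2): no bracket -> illegal
(4,2): flips 2 -> legal
(5,1): no bracket -> illegal
(5,2): flips 1 -> legal
(5,4): flips 1 -> legal
(5,5): flips 1 -> legal
(6,1): no bracket -> illegal
(6,3): flips 2 -> legal
(6,4): no bracket -> illegal
(7,1): flips 3 -> legal
(7,2): no bracket -> illegal
(7,3): no bracket -> illegal
W mobility = 9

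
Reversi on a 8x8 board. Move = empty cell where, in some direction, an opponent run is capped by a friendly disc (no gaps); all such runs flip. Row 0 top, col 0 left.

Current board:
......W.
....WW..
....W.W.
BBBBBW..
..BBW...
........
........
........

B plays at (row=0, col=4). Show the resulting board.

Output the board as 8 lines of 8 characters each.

Answer: ....B.W.
....BW..
....B.W.
BBBBBW..
..BBW...
........
........
........

Derivation:
Place B at (0,4); scan 8 dirs for brackets.
Dir NW: edge -> no flip
Dir N: edge -> no flip
Dir NE: edge -> no flip
Dir W: first cell '.' (not opp) -> no flip
Dir E: first cell '.' (not opp) -> no flip
Dir SW: first cell '.' (not opp) -> no flip
Dir S: opp run (1,4) (2,4) capped by B -> flip
Dir SE: opp run (1,5) (2,6), next='.' -> no flip
All flips: (1,4) (2,4)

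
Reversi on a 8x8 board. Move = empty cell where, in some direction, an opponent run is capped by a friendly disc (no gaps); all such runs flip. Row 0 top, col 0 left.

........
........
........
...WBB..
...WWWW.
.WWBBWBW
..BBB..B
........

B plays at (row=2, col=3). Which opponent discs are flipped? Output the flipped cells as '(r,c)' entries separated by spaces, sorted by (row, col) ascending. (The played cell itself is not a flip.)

Dir NW: first cell '.' (not opp) -> no flip
Dir N: first cell '.' (not opp) -> no flip
Dir NE: first cell '.' (not opp) -> no flip
Dir W: first cell '.' (not opp) -> no flip
Dir E: first cell '.' (not opp) -> no flip
Dir SW: first cell '.' (not opp) -> no flip
Dir S: opp run (3,3) (4,3) capped by B -> flip
Dir SE: first cell 'B' (not opp) -> no flip

Answer: (3,3) (4,3)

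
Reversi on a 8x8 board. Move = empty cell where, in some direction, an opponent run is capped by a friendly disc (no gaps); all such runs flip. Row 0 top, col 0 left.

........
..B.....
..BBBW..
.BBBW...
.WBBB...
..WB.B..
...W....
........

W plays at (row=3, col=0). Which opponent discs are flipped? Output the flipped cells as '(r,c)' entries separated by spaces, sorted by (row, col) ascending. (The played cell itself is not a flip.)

Answer: (3,1) (3,2) (3,3)

Derivation:
Dir NW: edge -> no flip
Dir N: first cell '.' (not opp) -> no flip
Dir NE: first cell '.' (not opp) -> no flip
Dir W: edge -> no flip
Dir E: opp run (3,1) (3,2) (3,3) capped by W -> flip
Dir SW: edge -> no flip
Dir S: first cell '.' (not opp) -> no flip
Dir SE: first cell 'W' (not opp) -> no flip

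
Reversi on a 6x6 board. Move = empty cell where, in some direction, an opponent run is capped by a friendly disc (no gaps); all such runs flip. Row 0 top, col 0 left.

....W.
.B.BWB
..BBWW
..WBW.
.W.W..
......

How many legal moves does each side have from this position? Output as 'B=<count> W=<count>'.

-- B to move --
(0,3): no bracket -> illegal
(0,5): flips 1 -> legal
(2,1): no bracket -> illegal
(3,0): no bracket -> illegal
(3,1): flips 1 -> legal
(3,5): flips 3 -> legal
(4,0): no bracket -> illegal
(4,2): flips 1 -> legal
(4,4): no bracket -> illegal
(4,5): flips 1 -> legal
(5,0): flips 2 -> legal
(5,1): no bracket -> illegal
(5,2): no bracket -> illegal
(5,3): flips 1 -> legal
(5,4): no bracket -> illegal
B mobility = 7
-- W to move --
(0,0): no bracket -> illegal
(0,1): no bracket -> illegal
(0,2): flips 1 -> legal
(0,3): flips 3 -> legal
(0,5): flips 1 -> legal
(1,0): no bracket -> illegal
(1,2): flips 3 -> legal
(2,0): no bracket -> illegal
(2,1): flips 2 -> legal
(3,1): flips 2 -> legal
(4,2): flips 1 -> legal
(4,4): no bracket -> illegal
W mobility = 7

Answer: B=7 W=7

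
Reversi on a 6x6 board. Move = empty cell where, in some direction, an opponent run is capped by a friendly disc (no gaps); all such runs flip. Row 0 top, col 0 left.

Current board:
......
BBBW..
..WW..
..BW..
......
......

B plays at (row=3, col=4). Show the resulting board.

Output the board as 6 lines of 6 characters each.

Place B at (3,4); scan 8 dirs for brackets.
Dir NW: opp run (2,3) capped by B -> flip
Dir N: first cell '.' (not opp) -> no flip
Dir NE: first cell '.' (not opp) -> no flip
Dir W: opp run (3,3) capped by B -> flip
Dir E: first cell '.' (not opp) -> no flip
Dir SW: first cell '.' (not opp) -> no flip
Dir S: first cell '.' (not opp) -> no flip
Dir SE: first cell '.' (not opp) -> no flip
All flips: (2,3) (3,3)

Answer: ......
BBBW..
..WB..
..BBB.
......
......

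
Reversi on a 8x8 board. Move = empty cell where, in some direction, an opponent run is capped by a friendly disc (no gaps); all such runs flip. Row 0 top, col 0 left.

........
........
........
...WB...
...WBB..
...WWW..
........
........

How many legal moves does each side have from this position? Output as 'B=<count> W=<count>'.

Answer: B=9 W=5

Derivation:
-- B to move --
(2,2): flips 1 -> legal
(2,3): no bracket -> illegal
(2,4): no bracket -> illegal
(3,2): flips 1 -> legal
(4,2): flips 1 -> legal
(4,6): no bracket -> illegal
(5,2): flips 1 -> legal
(5,6): no bracket -> illegal
(6,2): flips 1 -> legal
(6,3): flips 1 -> legal
(6,4): flips 1 -> legal
(6,5): flips 1 -> legal
(6,6): flips 1 -> legal
B mobility = 9
-- W to move --
(2,3): no bracket -> illegal
(2,4): flips 2 -> legal
(2,5): flips 1 -> legal
(3,5): flips 3 -> legal
(3,6): flips 1 -> legal
(4,6): flips 2 -> legal
(5,6): no bracket -> illegal
W mobility = 5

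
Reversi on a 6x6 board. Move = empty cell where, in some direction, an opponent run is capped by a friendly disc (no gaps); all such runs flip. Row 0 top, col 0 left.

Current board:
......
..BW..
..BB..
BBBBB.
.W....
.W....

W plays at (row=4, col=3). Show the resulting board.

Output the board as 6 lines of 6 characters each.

Answer: ......
..BW..
..BW..
BBBWB.
.W.W..
.W....

Derivation:
Place W at (4,3); scan 8 dirs for brackets.
Dir NW: opp run (3,2), next='.' -> no flip
Dir N: opp run (3,3) (2,3) capped by W -> flip
Dir NE: opp run (3,4), next='.' -> no flip
Dir W: first cell '.' (not opp) -> no flip
Dir E: first cell '.' (not opp) -> no flip
Dir SW: first cell '.' (not opp) -> no flip
Dir S: first cell '.' (not opp) -> no flip
Dir SE: first cell '.' (not opp) -> no flip
All flips: (2,3) (3,3)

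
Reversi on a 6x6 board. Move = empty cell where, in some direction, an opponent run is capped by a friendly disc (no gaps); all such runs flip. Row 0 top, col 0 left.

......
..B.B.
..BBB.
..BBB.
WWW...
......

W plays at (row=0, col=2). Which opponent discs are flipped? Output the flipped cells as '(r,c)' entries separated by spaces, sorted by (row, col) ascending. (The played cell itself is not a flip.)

Dir NW: edge -> no flip
Dir N: edge -> no flip
Dir NE: edge -> no flip
Dir W: first cell '.' (not opp) -> no flip
Dir E: first cell '.' (not opp) -> no flip
Dir SW: first cell '.' (not opp) -> no flip
Dir S: opp run (1,2) (2,2) (3,2) capped by W -> flip
Dir SE: first cell '.' (not opp) -> no flip

Answer: (1,2) (2,2) (3,2)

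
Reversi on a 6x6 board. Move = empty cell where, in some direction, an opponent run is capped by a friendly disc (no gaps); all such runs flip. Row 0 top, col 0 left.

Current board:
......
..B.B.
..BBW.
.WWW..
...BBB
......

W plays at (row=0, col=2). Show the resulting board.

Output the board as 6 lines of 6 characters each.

Answer: ..W...
..W.B.
..WBW.
.WWW..
...BBB
......

Derivation:
Place W at (0,2); scan 8 dirs for brackets.
Dir NW: edge -> no flip
Dir N: edge -> no flip
Dir NE: edge -> no flip
Dir W: first cell '.' (not opp) -> no flip
Dir E: first cell '.' (not opp) -> no flip
Dir SW: first cell '.' (not opp) -> no flip
Dir S: opp run (1,2) (2,2) capped by W -> flip
Dir SE: first cell '.' (not opp) -> no flip
All flips: (1,2) (2,2)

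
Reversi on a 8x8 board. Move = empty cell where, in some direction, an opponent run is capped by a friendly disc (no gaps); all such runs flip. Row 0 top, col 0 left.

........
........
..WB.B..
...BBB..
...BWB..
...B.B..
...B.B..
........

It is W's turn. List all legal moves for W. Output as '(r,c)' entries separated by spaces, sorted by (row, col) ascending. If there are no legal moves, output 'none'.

Answer: (2,4) (2,6) (4,2) (4,6) (6,2) (6,6)

Derivation:
(1,2): no bracket -> illegal
(1,3): no bracket -> illegal
(1,4): no bracket -> illegal
(1,5): no bracket -> illegal
(1,6): no bracket -> illegal
(2,4): flips 2 -> legal
(2,6): flips 1 -> legal
(3,2): no bracket -> illegal
(3,6): no bracket -> illegal
(4,2): flips 1 -> legal
(4,6): flips 1 -> legal
(5,2): no bracket -> illegal
(5,4): no bracket -> illegal
(5,6): no bracket -> illegal
(6,2): flips 1 -> legal
(6,4): no bracket -> illegal
(6,6): flips 1 -> legal
(7,2): no bracket -> illegal
(7,3): no bracket -> illegal
(7,4): no bracket -> illegal
(7,5): no bracket -> illegal
(7,6): no bracket -> illegal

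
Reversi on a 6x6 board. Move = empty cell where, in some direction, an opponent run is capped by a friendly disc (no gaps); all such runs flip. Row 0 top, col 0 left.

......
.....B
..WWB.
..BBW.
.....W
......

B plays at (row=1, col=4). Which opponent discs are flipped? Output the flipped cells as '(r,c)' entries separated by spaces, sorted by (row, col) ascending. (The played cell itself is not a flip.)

Answer: (2,3)

Derivation:
Dir NW: first cell '.' (not opp) -> no flip
Dir N: first cell '.' (not opp) -> no flip
Dir NE: first cell '.' (not opp) -> no flip
Dir W: first cell '.' (not opp) -> no flip
Dir E: first cell 'B' (not opp) -> no flip
Dir SW: opp run (2,3) capped by B -> flip
Dir S: first cell 'B' (not opp) -> no flip
Dir SE: first cell '.' (not opp) -> no flip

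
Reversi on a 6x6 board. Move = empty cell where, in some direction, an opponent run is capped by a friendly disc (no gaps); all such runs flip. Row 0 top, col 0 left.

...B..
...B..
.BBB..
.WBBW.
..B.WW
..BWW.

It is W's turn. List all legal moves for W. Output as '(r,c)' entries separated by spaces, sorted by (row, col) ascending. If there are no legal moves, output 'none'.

Answer: (0,4) (1,1) (1,2) (5,1)

Derivation:
(0,2): no bracket -> illegal
(0,4): flips 2 -> legal
(1,0): no bracket -> illegal
(1,1): flips 3 -> legal
(1,2): flips 1 -> legal
(1,4): no bracket -> illegal
(2,0): no bracket -> illegal
(2,4): no bracket -> illegal
(3,0): no bracket -> illegal
(4,1): no bracket -> illegal
(4,3): no bracket -> illegal
(5,1): flips 1 -> legal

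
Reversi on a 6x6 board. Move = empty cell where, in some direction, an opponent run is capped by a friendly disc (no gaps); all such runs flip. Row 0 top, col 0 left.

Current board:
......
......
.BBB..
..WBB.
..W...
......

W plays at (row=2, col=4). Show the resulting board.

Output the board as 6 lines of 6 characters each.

Answer: ......
......
.BBBW.
..WWB.
..W...
......

Derivation:
Place W at (2,4); scan 8 dirs for brackets.
Dir NW: first cell '.' (not opp) -> no flip
Dir N: first cell '.' (not opp) -> no flip
Dir NE: first cell '.' (not opp) -> no flip
Dir W: opp run (2,3) (2,2) (2,1), next='.' -> no flip
Dir E: first cell '.' (not opp) -> no flip
Dir SW: opp run (3,3) capped by W -> flip
Dir S: opp run (3,4), next='.' -> no flip
Dir SE: first cell '.' (not opp) -> no flip
All flips: (3,3)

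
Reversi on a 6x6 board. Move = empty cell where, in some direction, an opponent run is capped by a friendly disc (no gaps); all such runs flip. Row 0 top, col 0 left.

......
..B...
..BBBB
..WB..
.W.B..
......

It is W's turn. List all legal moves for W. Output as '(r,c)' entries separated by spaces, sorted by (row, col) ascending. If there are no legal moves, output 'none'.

Answer: (0,2) (1,4) (3,4) (5,4)

Derivation:
(0,1): no bracket -> illegal
(0,2): flips 2 -> legal
(0,3): no bracket -> illegal
(1,1): no bracket -> illegal
(1,3): no bracket -> illegal
(1,4): flips 1 -> legal
(1,5): no bracket -> illegal
(2,1): no bracket -> illegal
(3,1): no bracket -> illegal
(3,4): flips 1 -> legal
(3,5): no bracket -> illegal
(4,2): no bracket -> illegal
(4,4): no bracket -> illegal
(5,2): no bracket -> illegal
(5,3): no bracket -> illegal
(5,4): flips 1 -> legal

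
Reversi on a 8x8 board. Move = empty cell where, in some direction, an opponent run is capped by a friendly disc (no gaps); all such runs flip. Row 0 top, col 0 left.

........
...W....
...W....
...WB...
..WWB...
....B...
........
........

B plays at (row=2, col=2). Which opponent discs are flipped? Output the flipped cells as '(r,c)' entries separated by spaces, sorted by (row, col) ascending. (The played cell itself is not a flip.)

Dir NW: first cell '.' (not opp) -> no flip
Dir N: first cell '.' (not opp) -> no flip
Dir NE: opp run (1,3), next='.' -> no flip
Dir W: first cell '.' (not opp) -> no flip
Dir E: opp run (2,3), next='.' -> no flip
Dir SW: first cell '.' (not opp) -> no flip
Dir S: first cell '.' (not opp) -> no flip
Dir SE: opp run (3,3) capped by B -> flip

Answer: (3,3)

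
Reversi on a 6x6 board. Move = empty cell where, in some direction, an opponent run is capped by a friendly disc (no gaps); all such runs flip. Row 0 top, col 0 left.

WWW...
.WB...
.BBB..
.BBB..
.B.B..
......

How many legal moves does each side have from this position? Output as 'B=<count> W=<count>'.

-- B to move --
(0,3): no bracket -> illegal
(1,0): flips 1 -> legal
(1,3): no bracket -> illegal
(2,0): no bracket -> illegal
B mobility = 1
-- W to move --
(0,3): no bracket -> illegal
(1,0): no bracket -> illegal
(1,3): flips 1 -> legal
(1,4): no bracket -> illegal
(2,0): no bracket -> illegal
(2,4): no bracket -> illegal
(3,0): no bracket -> illegal
(3,4): flips 2 -> legal
(4,0): no bracket -> illegal
(4,2): flips 3 -> legal
(4,4): flips 2 -> legal
(5,0): no bracket -> illegal
(5,1): flips 3 -> legal
(5,2): no bracket -> illegal
(5,3): no bracket -> illegal
(5,4): no bracket -> illegal
W mobility = 5

Answer: B=1 W=5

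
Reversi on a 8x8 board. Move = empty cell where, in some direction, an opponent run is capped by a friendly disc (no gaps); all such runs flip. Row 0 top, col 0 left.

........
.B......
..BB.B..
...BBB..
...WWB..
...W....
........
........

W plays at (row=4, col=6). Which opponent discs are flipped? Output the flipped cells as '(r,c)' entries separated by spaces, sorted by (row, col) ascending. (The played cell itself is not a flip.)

Answer: (4,5)

Derivation:
Dir NW: opp run (3,5), next='.' -> no flip
Dir N: first cell '.' (not opp) -> no flip
Dir NE: first cell '.' (not opp) -> no flip
Dir W: opp run (4,5) capped by W -> flip
Dir E: first cell '.' (not opp) -> no flip
Dir SW: first cell '.' (not opp) -> no flip
Dir S: first cell '.' (not opp) -> no flip
Dir SE: first cell '.' (not opp) -> no flip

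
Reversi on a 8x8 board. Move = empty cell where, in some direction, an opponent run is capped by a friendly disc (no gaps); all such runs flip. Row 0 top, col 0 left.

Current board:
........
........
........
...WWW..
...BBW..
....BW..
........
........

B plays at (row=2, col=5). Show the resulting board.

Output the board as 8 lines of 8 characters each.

Place B at (2,5); scan 8 dirs for brackets.
Dir NW: first cell '.' (not opp) -> no flip
Dir N: first cell '.' (not opp) -> no flip
Dir NE: first cell '.' (not opp) -> no flip
Dir W: first cell '.' (not opp) -> no flip
Dir E: first cell '.' (not opp) -> no flip
Dir SW: opp run (3,4) capped by B -> flip
Dir S: opp run (3,5) (4,5) (5,5), next='.' -> no flip
Dir SE: first cell '.' (not opp) -> no flip
All flips: (3,4)

Answer: ........
........
.....B..
...WBW..
...BBW..
....BW..
........
........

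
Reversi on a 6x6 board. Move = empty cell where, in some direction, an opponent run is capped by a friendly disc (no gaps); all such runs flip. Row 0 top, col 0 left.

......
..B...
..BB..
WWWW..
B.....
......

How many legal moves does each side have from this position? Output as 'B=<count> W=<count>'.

Answer: B=5 W=5

Derivation:
-- B to move --
(2,0): flips 1 -> legal
(2,1): no bracket -> illegal
(2,4): no bracket -> illegal
(3,4): no bracket -> illegal
(4,1): flips 1 -> legal
(4,2): flips 1 -> legal
(4,3): flips 1 -> legal
(4,4): flips 1 -> legal
B mobility = 5
-- W to move --
(0,1): no bracket -> illegal
(0,2): flips 2 -> legal
(0,3): no bracket -> illegal
(1,1): flips 1 -> legal
(1,3): flips 2 -> legal
(1,4): flips 1 -> legal
(2,1): no bracket -> illegal
(2,4): no bracket -> illegal
(3,4): no bracket -> illegal
(4,1): no bracket -> illegal
(5,0): flips 1 -> legal
(5,1): no bracket -> illegal
W mobility = 5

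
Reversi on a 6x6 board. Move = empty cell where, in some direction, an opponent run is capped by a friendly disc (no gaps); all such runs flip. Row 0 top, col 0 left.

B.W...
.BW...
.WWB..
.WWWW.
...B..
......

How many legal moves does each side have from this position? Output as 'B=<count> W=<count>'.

Answer: B=8 W=9

Derivation:
-- B to move --
(0,1): flips 1 -> legal
(0,3): no bracket -> illegal
(1,0): flips 2 -> legal
(1,3): flips 1 -> legal
(2,0): flips 2 -> legal
(2,4): no bracket -> illegal
(2,5): flips 1 -> legal
(3,0): no bracket -> illegal
(3,5): no bracket -> illegal
(4,0): no bracket -> illegal
(4,1): flips 3 -> legal
(4,2): no bracket -> illegal
(4,4): flips 2 -> legal
(4,5): flips 1 -> legal
B mobility = 8
-- W to move --
(0,1): flips 1 -> legal
(1,0): flips 1 -> legal
(1,3): flips 1 -> legal
(1,4): flips 1 -> legal
(2,0): flips 1 -> legal
(2,4): flips 1 -> legal
(4,2): no bracket -> illegal
(4,4): no bracket -> illegal
(5,2): flips 1 -> legal
(5,3): flips 1 -> legal
(5,4): flips 1 -> legal
W mobility = 9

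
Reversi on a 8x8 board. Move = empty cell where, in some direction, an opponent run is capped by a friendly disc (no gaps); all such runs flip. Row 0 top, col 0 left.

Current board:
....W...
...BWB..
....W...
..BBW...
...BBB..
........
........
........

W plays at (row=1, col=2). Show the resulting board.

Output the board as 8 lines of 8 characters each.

Place W at (1,2); scan 8 dirs for brackets.
Dir NW: first cell '.' (not opp) -> no flip
Dir N: first cell '.' (not opp) -> no flip
Dir NE: first cell '.' (not opp) -> no flip
Dir W: first cell '.' (not opp) -> no flip
Dir E: opp run (1,3) capped by W -> flip
Dir SW: first cell '.' (not opp) -> no flip
Dir S: first cell '.' (not opp) -> no flip
Dir SE: first cell '.' (not opp) -> no flip
All flips: (1,3)

Answer: ....W...
..WWWB..
....W...
..BBW...
...BBB..
........
........
........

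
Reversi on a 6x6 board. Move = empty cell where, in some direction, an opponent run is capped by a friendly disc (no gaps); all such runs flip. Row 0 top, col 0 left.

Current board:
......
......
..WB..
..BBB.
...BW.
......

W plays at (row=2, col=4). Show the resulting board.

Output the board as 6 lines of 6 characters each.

Answer: ......
......
..WWW.
..BBW.
...BW.
......

Derivation:
Place W at (2,4); scan 8 dirs for brackets.
Dir NW: first cell '.' (not opp) -> no flip
Dir N: first cell '.' (not opp) -> no flip
Dir NE: first cell '.' (not opp) -> no flip
Dir W: opp run (2,3) capped by W -> flip
Dir E: first cell '.' (not opp) -> no flip
Dir SW: opp run (3,3), next='.' -> no flip
Dir S: opp run (3,4) capped by W -> flip
Dir SE: first cell '.' (not opp) -> no flip
All flips: (2,3) (3,4)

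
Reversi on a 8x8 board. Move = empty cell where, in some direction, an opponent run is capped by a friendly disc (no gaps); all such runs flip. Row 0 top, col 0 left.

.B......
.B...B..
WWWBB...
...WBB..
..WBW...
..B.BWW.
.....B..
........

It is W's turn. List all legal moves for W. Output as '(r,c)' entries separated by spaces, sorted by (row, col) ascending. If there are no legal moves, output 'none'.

(0,0): flips 1 -> legal
(0,2): flips 1 -> legal
(0,4): no bracket -> illegal
(0,5): no bracket -> illegal
(0,6): flips 2 -> legal
(1,0): no bracket -> illegal
(1,2): no bracket -> illegal
(1,3): flips 1 -> legal
(1,4): flips 2 -> legal
(1,6): no bracket -> illegal
(2,5): flips 2 -> legal
(2,6): flips 1 -> legal
(3,2): no bracket -> illegal
(3,6): flips 2 -> legal
(4,1): no bracket -> illegal
(4,5): no bracket -> illegal
(4,6): no bracket -> illegal
(5,1): no bracket -> illegal
(5,3): flips 2 -> legal
(6,1): no bracket -> illegal
(6,2): flips 1 -> legal
(6,3): no bracket -> illegal
(6,4): flips 1 -> legal
(6,6): no bracket -> illegal
(7,4): flips 1 -> legal
(7,5): flips 1 -> legal
(7,6): no bracket -> illegal

Answer: (0,0) (0,2) (0,6) (1,3) (1,4) (2,5) (2,6) (3,6) (5,3) (6,2) (6,4) (7,4) (7,5)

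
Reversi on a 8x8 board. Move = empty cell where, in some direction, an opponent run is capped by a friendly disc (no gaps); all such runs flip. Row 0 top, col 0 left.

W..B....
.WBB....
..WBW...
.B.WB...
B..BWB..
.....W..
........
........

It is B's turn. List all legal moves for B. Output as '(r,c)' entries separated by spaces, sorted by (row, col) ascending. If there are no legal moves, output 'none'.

(0,1): no bracket -> illegal
(0,2): no bracket -> illegal
(1,0): flips 1 -> legal
(1,4): flips 1 -> legal
(1,5): no bracket -> illegal
(2,0): no bracket -> illegal
(2,1): flips 1 -> legal
(2,5): flips 1 -> legal
(3,2): flips 2 -> legal
(3,5): flips 1 -> legal
(4,2): no bracket -> illegal
(4,6): no bracket -> illegal
(5,3): no bracket -> illegal
(5,4): flips 1 -> legal
(5,6): no bracket -> illegal
(6,4): no bracket -> illegal
(6,5): flips 1 -> legal
(6,6): no bracket -> illegal

Answer: (1,0) (1,4) (2,1) (2,5) (3,2) (3,5) (5,4) (6,5)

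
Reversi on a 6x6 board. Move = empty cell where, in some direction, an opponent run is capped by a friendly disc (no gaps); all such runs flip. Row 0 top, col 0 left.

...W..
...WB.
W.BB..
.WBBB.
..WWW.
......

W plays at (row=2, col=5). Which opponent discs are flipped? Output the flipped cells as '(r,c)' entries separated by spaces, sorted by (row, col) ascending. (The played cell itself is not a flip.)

Dir NW: opp run (1,4) capped by W -> flip
Dir N: first cell '.' (not opp) -> no flip
Dir NE: edge -> no flip
Dir W: first cell '.' (not opp) -> no flip
Dir E: edge -> no flip
Dir SW: opp run (3,4) capped by W -> flip
Dir S: first cell '.' (not opp) -> no flip
Dir SE: edge -> no flip

Answer: (1,4) (3,4)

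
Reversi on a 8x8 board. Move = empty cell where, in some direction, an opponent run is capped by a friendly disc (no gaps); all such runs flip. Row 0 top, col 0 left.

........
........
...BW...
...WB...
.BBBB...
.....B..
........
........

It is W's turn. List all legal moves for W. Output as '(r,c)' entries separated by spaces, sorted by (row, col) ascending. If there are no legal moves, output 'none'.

Answer: (1,3) (2,2) (3,5) (5,1) (5,3) (5,4) (6,6)

Derivation:
(1,2): no bracket -> illegal
(1,3): flips 1 -> legal
(1,4): no bracket -> illegal
(2,2): flips 1 -> legal
(2,5): no bracket -> illegal
(3,0): no bracket -> illegal
(3,1): no bracket -> illegal
(3,2): no bracket -> illegal
(3,5): flips 1 -> legal
(4,0): no bracket -> illegal
(4,5): no bracket -> illegal
(4,6): no bracket -> illegal
(5,0): no bracket -> illegal
(5,1): flips 1 -> legal
(5,2): no bracket -> illegal
(5,3): flips 1 -> legal
(5,4): flips 2 -> legal
(5,6): no bracket -> illegal
(6,4): no bracket -> illegal
(6,5): no bracket -> illegal
(6,6): flips 2 -> legal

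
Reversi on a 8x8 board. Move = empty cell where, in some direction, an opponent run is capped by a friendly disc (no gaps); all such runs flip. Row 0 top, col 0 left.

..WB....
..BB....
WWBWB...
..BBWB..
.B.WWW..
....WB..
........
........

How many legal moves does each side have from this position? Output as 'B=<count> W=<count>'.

Answer: B=8 W=14

Derivation:
-- B to move --
(0,1): flips 1 -> legal
(1,0): flips 1 -> legal
(1,1): no bracket -> illegal
(1,4): flips 1 -> legal
(2,5): no bracket -> illegal
(3,0): flips 1 -> legal
(3,1): no bracket -> illegal
(3,6): no bracket -> illegal
(4,2): no bracket -> illegal
(4,6): no bracket -> illegal
(5,2): no bracket -> illegal
(5,3): flips 3 -> legal
(5,6): flips 3 -> legal
(6,3): no bracket -> illegal
(6,4): flips 3 -> legal
(6,5): flips 2 -> legal
B mobility = 8
-- W to move --
(0,1): flips 1 -> legal
(0,4): flips 1 -> legal
(1,1): flips 2 -> legal
(1,4): flips 1 -> legal
(1,5): no bracket -> illegal
(2,5): flips 2 -> legal
(2,6): flips 1 -> legal
(3,0): no bracket -> illegal
(3,1): flips 2 -> legal
(3,6): flips 1 -> legal
(4,0): no bracket -> illegal
(4,2): flips 3 -> legal
(4,6): flips 3 -> legal
(5,0): flips 2 -> legal
(5,1): no bracket -> illegal
(5,2): no bracket -> illegal
(5,6): flips 1 -> legal
(6,4): no bracket -> illegal
(6,5): flips 1 -> legal
(6,6): flips 1 -> legal
W mobility = 14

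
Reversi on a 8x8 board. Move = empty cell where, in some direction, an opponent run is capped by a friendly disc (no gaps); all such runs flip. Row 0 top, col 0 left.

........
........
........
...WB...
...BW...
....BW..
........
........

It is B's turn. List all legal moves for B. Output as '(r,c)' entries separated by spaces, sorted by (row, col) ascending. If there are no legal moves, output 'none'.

(2,2): no bracket -> illegal
(2,3): flips 1 -> legal
(2,4): no bracket -> illegal
(3,2): flips 1 -> legal
(3,5): no bracket -> illegal
(4,2): no bracket -> illegal
(4,5): flips 1 -> legal
(4,6): no bracket -> illegal
(5,3): no bracket -> illegal
(5,6): flips 1 -> legal
(6,4): no bracket -> illegal
(6,5): no bracket -> illegal
(6,6): no bracket -> illegal

Answer: (2,3) (3,2) (4,5) (5,6)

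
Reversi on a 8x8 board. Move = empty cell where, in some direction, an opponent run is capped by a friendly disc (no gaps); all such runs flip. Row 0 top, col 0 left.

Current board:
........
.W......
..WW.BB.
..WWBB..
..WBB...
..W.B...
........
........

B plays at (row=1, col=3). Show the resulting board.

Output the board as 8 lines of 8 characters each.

Place B at (1,3); scan 8 dirs for brackets.
Dir NW: first cell '.' (not opp) -> no flip
Dir N: first cell '.' (not opp) -> no flip
Dir NE: first cell '.' (not opp) -> no flip
Dir W: first cell '.' (not opp) -> no flip
Dir E: first cell '.' (not opp) -> no flip
Dir SW: opp run (2,2), next='.' -> no flip
Dir S: opp run (2,3) (3,3) capped by B -> flip
Dir SE: first cell '.' (not opp) -> no flip
All flips: (2,3) (3,3)

Answer: ........
.W.B....
..WB.BB.
..WBBB..
..WBB...
..W.B...
........
........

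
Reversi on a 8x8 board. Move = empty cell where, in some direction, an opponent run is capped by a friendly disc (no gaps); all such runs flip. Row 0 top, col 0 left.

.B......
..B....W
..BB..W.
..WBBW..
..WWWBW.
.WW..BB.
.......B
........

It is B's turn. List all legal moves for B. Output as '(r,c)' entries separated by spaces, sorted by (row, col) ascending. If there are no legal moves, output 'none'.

(0,6): no bracket -> illegal
(0,7): no bracket -> illegal
(1,5): no bracket -> illegal
(1,6): no bracket -> illegal
(2,1): no bracket -> illegal
(2,4): no bracket -> illegal
(2,5): flips 1 -> legal
(2,7): no bracket -> illegal
(3,1): flips 1 -> legal
(3,6): flips 2 -> legal
(3,7): flips 1 -> legal
(4,0): no bracket -> illegal
(4,1): flips 4 -> legal
(4,7): flips 1 -> legal
(5,0): no bracket -> illegal
(5,3): flips 1 -> legal
(5,4): flips 1 -> legal
(5,7): no bracket -> illegal
(6,0): flips 2 -> legal
(6,1): flips 2 -> legal
(6,2): flips 3 -> legal
(6,3): no bracket -> illegal

Answer: (2,5) (3,1) (3,6) (3,7) (4,1) (4,7) (5,3) (5,4) (6,0) (6,1) (6,2)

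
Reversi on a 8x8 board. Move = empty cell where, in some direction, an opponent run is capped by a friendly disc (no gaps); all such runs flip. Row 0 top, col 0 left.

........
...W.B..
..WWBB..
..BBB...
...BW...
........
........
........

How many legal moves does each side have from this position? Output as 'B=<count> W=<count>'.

-- B to move --
(0,2): flips 1 -> legal
(0,3): flips 2 -> legal
(0,4): no bracket -> illegal
(1,1): flips 1 -> legal
(1,2): flips 2 -> legal
(1,4): flips 1 -> legal
(2,1): flips 2 -> legal
(3,1): no bracket -> illegal
(3,5): no bracket -> illegal
(4,5): flips 1 -> legal
(5,3): no bracket -> illegal
(5,4): flips 1 -> legal
(5,5): flips 1 -> legal
B mobility = 9
-- W to move --
(0,4): no bracket -> illegal
(0,5): no bracket -> illegal
(0,6): no bracket -> illegal
(1,4): flips 2 -> legal
(1,6): no bracket -> illegal
(2,1): no bracket -> illegal
(2,6): flips 2 -> legal
(3,1): no bracket -> illegal
(3,5): flips 1 -> legal
(3,6): no bracket -> illegal
(4,1): flips 1 -> legal
(4,2): flips 2 -> legal
(4,5): flips 1 -> legal
(5,2): no bracket -> illegal
(5,3): flips 2 -> legal
(5,4): no bracket -> illegal
W mobility = 7

Answer: B=9 W=7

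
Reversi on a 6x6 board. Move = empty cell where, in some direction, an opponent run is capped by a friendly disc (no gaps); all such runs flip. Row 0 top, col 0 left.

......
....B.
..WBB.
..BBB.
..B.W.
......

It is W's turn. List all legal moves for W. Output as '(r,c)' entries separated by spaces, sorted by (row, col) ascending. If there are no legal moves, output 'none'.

Answer: (0,4) (2,5) (5,2)

Derivation:
(0,3): no bracket -> illegal
(0,4): flips 3 -> legal
(0,5): no bracket -> illegal
(1,2): no bracket -> illegal
(1,3): no bracket -> illegal
(1,5): no bracket -> illegal
(2,1): no bracket -> illegal
(2,5): flips 2 -> legal
(3,1): no bracket -> illegal
(3,5): no bracket -> illegal
(4,1): no bracket -> illegal
(4,3): no bracket -> illegal
(4,5): no bracket -> illegal
(5,1): no bracket -> illegal
(5,2): flips 2 -> legal
(5,3): no bracket -> illegal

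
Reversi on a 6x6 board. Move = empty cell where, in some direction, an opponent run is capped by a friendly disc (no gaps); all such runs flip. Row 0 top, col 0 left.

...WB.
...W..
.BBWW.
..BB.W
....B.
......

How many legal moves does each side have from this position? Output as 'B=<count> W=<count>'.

Answer: B=4 W=7

Derivation:
-- B to move --
(0,2): flips 1 -> legal
(1,2): no bracket -> illegal
(1,4): flips 1 -> legal
(1,5): flips 1 -> legal
(2,5): flips 2 -> legal
(3,4): no bracket -> illegal
(4,5): no bracket -> illegal
B mobility = 4
-- W to move --
(0,5): flips 1 -> legal
(1,0): no bracket -> illegal
(1,1): no bracket -> illegal
(1,2): no bracket -> illegal
(1,4): no bracket -> illegal
(1,5): no bracket -> illegal
(2,0): flips 2 -> legal
(3,0): no bracket -> illegal
(3,1): flips 1 -> legal
(3,4): no bracket -> illegal
(4,1): flips 1 -> legal
(4,2): flips 1 -> legal
(4,3): flips 1 -> legal
(4,5): no bracket -> illegal
(5,3): flips 1 -> legal
(5,4): no bracket -> illegal
(5,5): no bracket -> illegal
W mobility = 7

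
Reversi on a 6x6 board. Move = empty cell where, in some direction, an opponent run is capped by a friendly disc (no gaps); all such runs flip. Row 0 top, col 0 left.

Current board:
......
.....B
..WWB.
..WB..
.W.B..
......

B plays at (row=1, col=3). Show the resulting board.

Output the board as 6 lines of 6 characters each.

Answer: ......
...B.B
..WBB.
..WB..
.W.B..
......

Derivation:
Place B at (1,3); scan 8 dirs for brackets.
Dir NW: first cell '.' (not opp) -> no flip
Dir N: first cell '.' (not opp) -> no flip
Dir NE: first cell '.' (not opp) -> no flip
Dir W: first cell '.' (not opp) -> no flip
Dir E: first cell '.' (not opp) -> no flip
Dir SW: opp run (2,2), next='.' -> no flip
Dir S: opp run (2,3) capped by B -> flip
Dir SE: first cell 'B' (not opp) -> no flip
All flips: (2,3)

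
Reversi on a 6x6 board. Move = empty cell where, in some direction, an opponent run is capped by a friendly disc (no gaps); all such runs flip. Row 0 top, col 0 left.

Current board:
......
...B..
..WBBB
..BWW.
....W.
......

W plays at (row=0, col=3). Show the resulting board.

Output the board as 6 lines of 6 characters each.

Answer: ...W..
...W..
..WWBB
..BWW.
....W.
......

Derivation:
Place W at (0,3); scan 8 dirs for brackets.
Dir NW: edge -> no flip
Dir N: edge -> no flip
Dir NE: edge -> no flip
Dir W: first cell '.' (not opp) -> no flip
Dir E: first cell '.' (not opp) -> no flip
Dir SW: first cell '.' (not opp) -> no flip
Dir S: opp run (1,3) (2,3) capped by W -> flip
Dir SE: first cell '.' (not opp) -> no flip
All flips: (1,3) (2,3)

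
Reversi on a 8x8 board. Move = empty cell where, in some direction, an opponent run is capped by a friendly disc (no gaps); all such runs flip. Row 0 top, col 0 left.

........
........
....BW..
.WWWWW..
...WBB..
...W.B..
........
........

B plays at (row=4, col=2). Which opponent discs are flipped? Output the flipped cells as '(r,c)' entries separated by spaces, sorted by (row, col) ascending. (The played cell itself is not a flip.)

Dir NW: opp run (3,1), next='.' -> no flip
Dir N: opp run (3,2), next='.' -> no flip
Dir NE: opp run (3,3) capped by B -> flip
Dir W: first cell '.' (not opp) -> no flip
Dir E: opp run (4,3) capped by B -> flip
Dir SW: first cell '.' (not opp) -> no flip
Dir S: first cell '.' (not opp) -> no flip
Dir SE: opp run (5,3), next='.' -> no flip

Answer: (3,3) (4,3)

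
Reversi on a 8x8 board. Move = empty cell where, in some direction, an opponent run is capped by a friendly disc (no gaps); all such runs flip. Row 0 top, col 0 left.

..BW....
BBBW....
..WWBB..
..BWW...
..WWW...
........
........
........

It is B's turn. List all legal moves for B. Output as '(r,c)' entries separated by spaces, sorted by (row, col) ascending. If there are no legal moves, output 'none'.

(0,4): flips 1 -> legal
(1,4): flips 2 -> legal
(2,1): flips 2 -> legal
(3,1): no bracket -> illegal
(3,5): flips 2 -> legal
(4,1): no bracket -> illegal
(4,5): flips 2 -> legal
(5,1): flips 2 -> legal
(5,2): flips 3 -> legal
(5,3): no bracket -> illegal
(5,4): flips 3 -> legal
(5,5): flips 3 -> legal

Answer: (0,4) (1,4) (2,1) (3,5) (4,5) (5,1) (5,2) (5,4) (5,5)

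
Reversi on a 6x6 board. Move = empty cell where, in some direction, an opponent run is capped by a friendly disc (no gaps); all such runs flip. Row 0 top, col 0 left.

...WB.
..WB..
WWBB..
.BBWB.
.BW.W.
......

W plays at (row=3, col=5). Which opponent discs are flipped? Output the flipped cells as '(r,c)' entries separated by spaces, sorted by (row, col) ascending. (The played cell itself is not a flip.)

Dir NW: first cell '.' (not opp) -> no flip
Dir N: first cell '.' (not opp) -> no flip
Dir NE: edge -> no flip
Dir W: opp run (3,4) capped by W -> flip
Dir E: edge -> no flip
Dir SW: first cell 'W' (not opp) -> no flip
Dir S: first cell '.' (not opp) -> no flip
Dir SE: edge -> no flip

Answer: (3,4)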